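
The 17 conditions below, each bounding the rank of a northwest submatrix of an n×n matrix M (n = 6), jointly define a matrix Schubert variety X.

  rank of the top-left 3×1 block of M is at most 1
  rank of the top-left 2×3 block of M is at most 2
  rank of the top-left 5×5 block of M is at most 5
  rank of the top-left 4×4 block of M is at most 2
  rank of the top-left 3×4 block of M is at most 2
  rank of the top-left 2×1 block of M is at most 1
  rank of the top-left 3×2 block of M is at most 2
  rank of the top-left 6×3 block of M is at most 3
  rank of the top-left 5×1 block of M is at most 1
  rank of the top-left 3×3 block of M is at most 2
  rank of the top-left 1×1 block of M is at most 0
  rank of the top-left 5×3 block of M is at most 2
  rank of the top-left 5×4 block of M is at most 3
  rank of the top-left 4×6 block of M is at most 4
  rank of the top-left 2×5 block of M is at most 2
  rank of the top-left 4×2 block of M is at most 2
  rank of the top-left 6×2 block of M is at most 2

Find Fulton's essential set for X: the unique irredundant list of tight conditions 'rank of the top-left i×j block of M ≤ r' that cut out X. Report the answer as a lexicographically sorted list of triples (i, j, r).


Propagating the 17 rank bounds to every northwest block:

  R[1]: 0 1 1 1 1 1
  R[2]: 1 2 2 2 2 2
  R[3]: 1 2 2 2 3 3
  R[4]: 1 2 2 2 3 4
  R[5]: 1 2 2 3 4 5
  R[6]: 1 2 3 4 5 6

so w = (2, 1, 5, 6, 4, 3).

Rothe diagram D(w) (6 cells), 3 SE-corners (essential conditions):

[(1, 1, 0), (4, 4, 2), (5, 3, 2)]


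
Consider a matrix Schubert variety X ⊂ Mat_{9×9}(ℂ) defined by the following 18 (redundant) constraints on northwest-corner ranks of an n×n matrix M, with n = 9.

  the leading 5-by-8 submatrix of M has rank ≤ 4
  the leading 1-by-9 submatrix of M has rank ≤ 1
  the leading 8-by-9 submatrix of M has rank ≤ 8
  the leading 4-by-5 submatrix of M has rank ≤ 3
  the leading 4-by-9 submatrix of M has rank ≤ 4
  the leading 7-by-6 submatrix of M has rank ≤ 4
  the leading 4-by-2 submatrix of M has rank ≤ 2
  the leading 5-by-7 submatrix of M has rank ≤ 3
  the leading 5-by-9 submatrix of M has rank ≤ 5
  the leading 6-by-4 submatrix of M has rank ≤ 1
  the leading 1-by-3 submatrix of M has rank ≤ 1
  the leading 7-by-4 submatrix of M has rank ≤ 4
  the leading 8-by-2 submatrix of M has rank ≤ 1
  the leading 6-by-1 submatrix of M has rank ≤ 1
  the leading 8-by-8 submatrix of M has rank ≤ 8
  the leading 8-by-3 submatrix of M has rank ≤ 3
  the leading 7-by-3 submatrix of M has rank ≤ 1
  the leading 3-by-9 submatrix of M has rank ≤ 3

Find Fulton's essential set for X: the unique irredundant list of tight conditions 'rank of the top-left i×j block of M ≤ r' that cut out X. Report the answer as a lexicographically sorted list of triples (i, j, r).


Reconstructing r_w from the 18 given conditions:

  row 1: 1 | 1 | 1 | 1 | 1 | 1 | 1 | 1 | 1
  row 2: 1 | 1 | 1 | 1 | 2 | 2 | 2 | 2 | 2
  row 3: 1 | 1 | 1 | 1 | 2 | 3 | 3 | 3 | 3
  row 4: 1 | 1 | 1 | 1 | 2 | 3 | 3 | 4 | 4
  row 5: 1 | 1 | 1 | 1 | 2 | 3 | 3 | 4 | 5
  row 6: 1 | 1 | 1 | 1 | 2 | 3 | 4 | 5 | 6
  row 7: 1 | 1 | 1 | 2 | 3 | 4 | 5 | 6 | 7
  row 8: 1 | 1 | 2 | 3 | 4 | 5 | 6 | 7 | 8
  row 9: 1 | 2 | 3 | 4 | 5 | 6 | 7 | 8 | 9

second differences of R give the permutation w = (1, 5, 6, 8, 9, 7, 4, 3, 2).

D(w) has 20 cells with 4 SE-corners; essential set:

[(5, 7, 3), (6, 4, 1), (7, 3, 1), (8, 2, 1)]


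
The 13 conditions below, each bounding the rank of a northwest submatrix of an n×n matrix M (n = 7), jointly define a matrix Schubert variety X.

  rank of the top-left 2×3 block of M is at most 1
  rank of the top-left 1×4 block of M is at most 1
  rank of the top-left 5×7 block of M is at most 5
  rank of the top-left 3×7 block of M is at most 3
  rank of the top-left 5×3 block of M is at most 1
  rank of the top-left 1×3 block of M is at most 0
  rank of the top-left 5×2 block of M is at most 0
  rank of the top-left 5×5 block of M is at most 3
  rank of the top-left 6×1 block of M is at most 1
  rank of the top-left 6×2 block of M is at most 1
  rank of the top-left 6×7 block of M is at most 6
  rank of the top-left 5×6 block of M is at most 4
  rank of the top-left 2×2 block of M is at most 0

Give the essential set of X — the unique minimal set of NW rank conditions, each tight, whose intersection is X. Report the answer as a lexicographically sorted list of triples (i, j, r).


Propagating the 13 rank bounds to every northwest block:

  R[1]: 0 0 0 1 1 1 1
  R[2]: 0 0 1 2 2 2 2
  R[3]: 0 0 1 2 3 3 3
  R[4]: 0 0 1 2 3 4 4
  R[5]: 0 0 1 2 3 4 5
  R[6]: 1 1 2 3 4 5 6
  R[7]: 1 2 3 4 5 6 7

reading off 1-entries of Δ²R: w = (4, 3, 5, 6, 7, 1, 2).

Fulton essential set (2 of the 11 Rothe cells):

[(1, 3, 0), (5, 2, 0)]


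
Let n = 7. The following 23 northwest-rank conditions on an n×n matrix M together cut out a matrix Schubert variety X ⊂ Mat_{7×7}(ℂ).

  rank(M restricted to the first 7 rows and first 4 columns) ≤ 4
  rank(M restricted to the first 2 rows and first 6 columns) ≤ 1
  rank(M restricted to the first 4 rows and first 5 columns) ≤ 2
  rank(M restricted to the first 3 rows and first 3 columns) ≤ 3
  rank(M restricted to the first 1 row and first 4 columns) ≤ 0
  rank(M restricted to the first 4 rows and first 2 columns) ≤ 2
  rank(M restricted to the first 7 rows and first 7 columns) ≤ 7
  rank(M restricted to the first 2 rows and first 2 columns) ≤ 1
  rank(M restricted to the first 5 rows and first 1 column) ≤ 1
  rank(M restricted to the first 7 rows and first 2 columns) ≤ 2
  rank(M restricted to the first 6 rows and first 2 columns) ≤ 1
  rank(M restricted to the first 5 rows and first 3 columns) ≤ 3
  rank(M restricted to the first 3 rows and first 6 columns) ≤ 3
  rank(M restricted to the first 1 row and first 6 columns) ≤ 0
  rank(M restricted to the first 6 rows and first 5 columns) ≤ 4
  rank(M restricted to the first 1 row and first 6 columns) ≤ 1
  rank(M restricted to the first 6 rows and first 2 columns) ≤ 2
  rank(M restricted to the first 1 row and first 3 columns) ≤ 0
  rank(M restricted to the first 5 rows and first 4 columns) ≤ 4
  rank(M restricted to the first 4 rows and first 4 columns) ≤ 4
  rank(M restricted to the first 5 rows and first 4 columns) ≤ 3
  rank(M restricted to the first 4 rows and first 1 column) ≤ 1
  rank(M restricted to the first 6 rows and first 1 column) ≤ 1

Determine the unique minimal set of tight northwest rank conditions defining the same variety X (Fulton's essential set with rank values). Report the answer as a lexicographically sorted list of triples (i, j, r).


Reconstructing r_w from the 23 given conditions:

  row 1: 0 0 0 0 0 0 1
  row 2: 1 1 1 1 1 1 2
  row 3: 1 1 2 2 2 2 3
  row 4: 1 1 2 2 2 3 4
  row 5: 1 1 2 3 3 4 5
  row 6: 1 1 2 3 4 5 6
  row 7: 1 2 3 4 5 6 7

the unique w with this rank table is (7, 1, 3, 6, 4, 5, 2).

3 SE-corners of the 12-cell Rothe diagram give Ess(w):

[(1, 6, 0), (4, 5, 2), (6, 2, 1)]


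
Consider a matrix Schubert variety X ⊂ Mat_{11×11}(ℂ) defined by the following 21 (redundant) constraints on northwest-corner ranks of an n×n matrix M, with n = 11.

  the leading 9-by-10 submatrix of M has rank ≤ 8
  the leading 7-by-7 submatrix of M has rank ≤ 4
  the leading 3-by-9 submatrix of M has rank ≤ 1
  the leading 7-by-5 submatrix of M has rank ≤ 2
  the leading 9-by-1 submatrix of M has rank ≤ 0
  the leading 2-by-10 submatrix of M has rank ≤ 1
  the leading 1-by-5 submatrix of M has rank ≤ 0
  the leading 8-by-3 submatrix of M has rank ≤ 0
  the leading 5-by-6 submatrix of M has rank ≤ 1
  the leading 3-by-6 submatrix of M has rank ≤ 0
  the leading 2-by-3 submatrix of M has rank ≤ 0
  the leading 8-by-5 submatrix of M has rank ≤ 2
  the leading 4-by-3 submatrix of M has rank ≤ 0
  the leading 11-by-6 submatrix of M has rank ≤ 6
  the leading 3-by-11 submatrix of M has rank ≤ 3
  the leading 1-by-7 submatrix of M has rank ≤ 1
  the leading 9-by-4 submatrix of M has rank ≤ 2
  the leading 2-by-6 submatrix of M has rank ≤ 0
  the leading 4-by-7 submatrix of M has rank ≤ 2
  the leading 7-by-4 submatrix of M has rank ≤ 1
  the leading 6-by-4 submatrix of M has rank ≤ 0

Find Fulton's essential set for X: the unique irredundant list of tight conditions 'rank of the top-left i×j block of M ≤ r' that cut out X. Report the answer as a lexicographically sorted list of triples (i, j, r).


The tightest implied rank at each (i,j), from the 21 conditions:

  R[1]: 0 0 0 0 0 0 1 1 1 1 1
  R[2]: 0 0 0 0 0 0 1 1 1 1 2
  R[3]: 0 0 0 0 0 0 1 1 1 2 3
  R[4]: 0 0 0 0 1 1 2 2 2 3 4
  R[5]: 0 0 0 0 1 1 2 3 3 4 5
  R[6]: 0 0 0 0 1 2 3 4 4 5 6
  R[7]: 0 0 0 1 2 3 4 5 5 6 7
  R[8]: 0 0 0 1 2 3 4 5 6 7 8
  R[9]: 0 1 1 2 3 4 5 6 7 8 9
  R[10]: 1 2 2 3 4 5 6 7 8 9 10
  R[11]: 1 2 3 4 5 6 7 8 9 10 11

second differences of R give the permutation w = (7, 11, 10, 5, 8, 6, 4, 9, 2, 1, 3).

7 SE-corners of the 43-cell Rothe diagram give Ess(w):

[(2, 10, 1), (3, 6, 0), (3, 9, 1), (5, 6, 1), (6, 4, 0), (8, 3, 0), (9, 1, 0)]


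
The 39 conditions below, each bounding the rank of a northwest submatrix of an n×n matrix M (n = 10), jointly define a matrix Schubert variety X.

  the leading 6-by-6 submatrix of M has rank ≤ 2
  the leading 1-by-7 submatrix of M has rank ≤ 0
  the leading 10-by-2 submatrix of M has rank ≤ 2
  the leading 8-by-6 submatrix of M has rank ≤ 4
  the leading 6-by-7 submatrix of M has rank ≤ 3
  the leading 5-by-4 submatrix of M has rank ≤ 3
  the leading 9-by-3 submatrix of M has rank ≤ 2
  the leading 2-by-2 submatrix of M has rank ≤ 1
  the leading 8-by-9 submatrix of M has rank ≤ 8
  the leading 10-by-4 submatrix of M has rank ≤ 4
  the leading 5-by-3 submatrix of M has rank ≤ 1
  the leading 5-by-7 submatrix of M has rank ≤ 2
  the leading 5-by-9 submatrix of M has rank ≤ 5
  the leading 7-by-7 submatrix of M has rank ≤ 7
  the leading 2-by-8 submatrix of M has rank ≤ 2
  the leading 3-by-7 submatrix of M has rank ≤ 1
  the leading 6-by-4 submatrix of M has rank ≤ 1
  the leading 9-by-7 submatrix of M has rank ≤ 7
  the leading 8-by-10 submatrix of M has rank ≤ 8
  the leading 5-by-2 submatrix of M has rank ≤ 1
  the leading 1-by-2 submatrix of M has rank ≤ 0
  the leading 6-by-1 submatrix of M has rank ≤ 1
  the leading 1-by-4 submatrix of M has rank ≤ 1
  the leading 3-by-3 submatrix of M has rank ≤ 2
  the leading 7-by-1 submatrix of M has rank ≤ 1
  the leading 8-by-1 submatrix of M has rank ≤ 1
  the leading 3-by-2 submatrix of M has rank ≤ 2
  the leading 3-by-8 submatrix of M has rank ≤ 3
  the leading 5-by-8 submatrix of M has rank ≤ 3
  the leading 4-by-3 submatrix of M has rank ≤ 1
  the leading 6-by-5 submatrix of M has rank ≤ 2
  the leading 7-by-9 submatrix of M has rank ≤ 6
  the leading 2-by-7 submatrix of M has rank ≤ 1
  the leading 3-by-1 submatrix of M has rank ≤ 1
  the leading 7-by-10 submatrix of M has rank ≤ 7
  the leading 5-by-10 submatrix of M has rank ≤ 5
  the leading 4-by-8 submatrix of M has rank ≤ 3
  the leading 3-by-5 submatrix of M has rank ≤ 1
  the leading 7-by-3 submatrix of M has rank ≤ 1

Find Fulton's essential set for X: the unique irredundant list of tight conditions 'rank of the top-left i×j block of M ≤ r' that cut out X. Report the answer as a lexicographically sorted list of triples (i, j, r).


Computing R[i][j] = min implied NW-rank bound (n=10, 39 conditions):

  0 | 0 | 0 | 0 | 0 | 0 | 0 | 1 | 1 | 1
  1 | 1 | 1 | 1 | 1 | 1 | 1 | 2 | 2 | 2
  1 | 1 | 1 | 1 | 1 | 1 | 1 | 2 | 3 | 3
  1 | 1 | 1 | 1 | 2 | 2 | 2 | 3 | 4 | 4
  1 | 1 | 1 | 1 | 2 | 2 | 2 | 3 | 4 | 5
  1 | 1 | 1 | 1 | 2 | 2 | 3 | 4 | 5 | 6
  1 | 1 | 1 | 2 | 3 | 3 | 4 | 5 | 6 | 7
  1 | 2 | 2 | 3 | 4 | 4 | 5 | 6 | 7 | 8
  1 | 2 | 2 | 3 | 4 | 5 | 6 | 7 | 8 | 9
  1 | 2 | 3 | 4 | 5 | 6 | 7 | 8 | 9 | 10

giving w = (8, 1, 9, 5, 10, 7, 4, 2, 6, 3) via Δ²R.

7 SE-corners of the 28-cell Rothe diagram give Ess(w):

[(1, 7, 0), (3, 7, 1), (5, 7, 2), (6, 4, 1), (6, 6, 2), (7, 3, 1), (9, 3, 2)]


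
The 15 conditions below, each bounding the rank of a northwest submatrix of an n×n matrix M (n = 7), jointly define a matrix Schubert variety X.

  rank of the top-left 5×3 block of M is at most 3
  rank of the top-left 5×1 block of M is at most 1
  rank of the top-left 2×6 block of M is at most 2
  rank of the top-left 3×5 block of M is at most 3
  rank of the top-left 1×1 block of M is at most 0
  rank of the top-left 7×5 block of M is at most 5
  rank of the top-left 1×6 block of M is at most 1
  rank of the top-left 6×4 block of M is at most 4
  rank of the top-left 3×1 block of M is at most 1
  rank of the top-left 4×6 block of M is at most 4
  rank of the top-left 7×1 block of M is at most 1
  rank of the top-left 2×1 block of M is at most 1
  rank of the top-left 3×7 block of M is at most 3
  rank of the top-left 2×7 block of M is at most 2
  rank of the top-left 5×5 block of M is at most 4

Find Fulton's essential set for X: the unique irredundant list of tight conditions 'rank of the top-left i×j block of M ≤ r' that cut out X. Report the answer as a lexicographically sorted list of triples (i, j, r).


Reconstructing r_w from the 15 given conditions:

  0 1 1 1 1 1 1
  1 2 2 2 2 2 2
  1 2 3 3 3 3 3
  1 2 3 4 4 4 4
  1 2 3 4 4 5 5
  1 2 3 4 5 6 6
  1 2 3 4 5 6 7

hence w(1..7) = (2, 1, 3, 4, 6, 5, 7).

|D(w)|=2, |Ess(w)|=2:

[(1, 1, 0), (5, 5, 4)]


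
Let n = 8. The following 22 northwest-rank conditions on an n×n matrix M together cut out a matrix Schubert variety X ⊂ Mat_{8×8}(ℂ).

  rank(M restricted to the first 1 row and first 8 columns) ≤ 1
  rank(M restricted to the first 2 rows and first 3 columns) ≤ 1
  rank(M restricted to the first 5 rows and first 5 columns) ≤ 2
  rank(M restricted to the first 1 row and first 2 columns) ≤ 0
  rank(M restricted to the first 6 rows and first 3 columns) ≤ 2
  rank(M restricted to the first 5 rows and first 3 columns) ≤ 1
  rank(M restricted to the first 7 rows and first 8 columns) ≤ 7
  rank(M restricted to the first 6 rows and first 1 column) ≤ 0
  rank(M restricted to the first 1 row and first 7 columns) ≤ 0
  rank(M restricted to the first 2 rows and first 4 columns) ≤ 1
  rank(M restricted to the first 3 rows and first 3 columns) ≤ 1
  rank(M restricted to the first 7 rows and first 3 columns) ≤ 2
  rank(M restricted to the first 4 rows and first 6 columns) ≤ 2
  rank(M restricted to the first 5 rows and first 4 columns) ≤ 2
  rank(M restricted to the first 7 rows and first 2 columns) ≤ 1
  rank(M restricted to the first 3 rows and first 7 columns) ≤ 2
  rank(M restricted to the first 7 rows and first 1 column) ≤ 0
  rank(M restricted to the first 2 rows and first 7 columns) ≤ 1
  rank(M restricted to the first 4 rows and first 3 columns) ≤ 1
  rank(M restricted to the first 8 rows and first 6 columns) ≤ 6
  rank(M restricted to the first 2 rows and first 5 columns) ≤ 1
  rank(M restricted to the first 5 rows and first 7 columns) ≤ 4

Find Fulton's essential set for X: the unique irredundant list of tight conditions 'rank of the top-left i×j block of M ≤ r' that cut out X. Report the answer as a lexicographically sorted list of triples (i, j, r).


The tightest implied rank at each (i,j), from the 22 conditions:

  R[1]: 0, 0, 0, 0, 0, 0, 0, 1
  R[2]: 0, 1, 1, 1, 1, 1, 1, 2
  R[3]: 0, 1, 1, 2, 2, 2, 2, 3
  R[4]: 0, 1, 1, 2, 2, 2, 3, 4
  R[5]: 0, 1, 1, 2, 2, 3, 4, 5
  R[6]: 0, 1, 2, 3, 3, 4, 5, 6
  R[7]: 0, 1, 2, 3, 4, 5, 6, 7
  R[8]: 1, 2, 3, 4, 5, 6, 7, 8

reading off 1-entries of Δ²R: w = (8, 2, 4, 7, 6, 3, 5, 1).

|D(w)|=19, |Ess(w)|=5:

[(1, 7, 0), (4, 6, 2), (5, 3, 1), (5, 5, 2), (7, 1, 0)]


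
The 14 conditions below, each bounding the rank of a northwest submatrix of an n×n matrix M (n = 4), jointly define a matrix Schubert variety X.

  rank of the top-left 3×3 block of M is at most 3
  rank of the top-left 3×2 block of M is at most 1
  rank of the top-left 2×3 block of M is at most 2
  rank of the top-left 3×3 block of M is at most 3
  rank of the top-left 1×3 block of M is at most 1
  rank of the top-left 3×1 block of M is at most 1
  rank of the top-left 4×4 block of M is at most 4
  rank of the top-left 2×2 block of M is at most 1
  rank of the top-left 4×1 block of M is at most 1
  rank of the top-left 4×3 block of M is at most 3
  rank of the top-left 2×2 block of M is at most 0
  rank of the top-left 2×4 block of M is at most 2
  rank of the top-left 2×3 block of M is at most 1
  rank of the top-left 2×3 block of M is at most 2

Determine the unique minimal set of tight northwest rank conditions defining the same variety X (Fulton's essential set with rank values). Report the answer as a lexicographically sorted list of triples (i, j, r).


The tightest implied rank at each (i,j), from the 14 conditions:

  row 1: 0 | 0 | 1 | 1
  row 2: 0 | 0 | 1 | 2
  row 3: 1 | 1 | 2 | 3
  row 4: 1 | 2 | 3 | 4

giving w = (3, 4, 1, 2) via Δ²R.

Rothe diagram D(w) (4 cells), 1 SE-corner (essential condition):

[(2, 2, 0)]


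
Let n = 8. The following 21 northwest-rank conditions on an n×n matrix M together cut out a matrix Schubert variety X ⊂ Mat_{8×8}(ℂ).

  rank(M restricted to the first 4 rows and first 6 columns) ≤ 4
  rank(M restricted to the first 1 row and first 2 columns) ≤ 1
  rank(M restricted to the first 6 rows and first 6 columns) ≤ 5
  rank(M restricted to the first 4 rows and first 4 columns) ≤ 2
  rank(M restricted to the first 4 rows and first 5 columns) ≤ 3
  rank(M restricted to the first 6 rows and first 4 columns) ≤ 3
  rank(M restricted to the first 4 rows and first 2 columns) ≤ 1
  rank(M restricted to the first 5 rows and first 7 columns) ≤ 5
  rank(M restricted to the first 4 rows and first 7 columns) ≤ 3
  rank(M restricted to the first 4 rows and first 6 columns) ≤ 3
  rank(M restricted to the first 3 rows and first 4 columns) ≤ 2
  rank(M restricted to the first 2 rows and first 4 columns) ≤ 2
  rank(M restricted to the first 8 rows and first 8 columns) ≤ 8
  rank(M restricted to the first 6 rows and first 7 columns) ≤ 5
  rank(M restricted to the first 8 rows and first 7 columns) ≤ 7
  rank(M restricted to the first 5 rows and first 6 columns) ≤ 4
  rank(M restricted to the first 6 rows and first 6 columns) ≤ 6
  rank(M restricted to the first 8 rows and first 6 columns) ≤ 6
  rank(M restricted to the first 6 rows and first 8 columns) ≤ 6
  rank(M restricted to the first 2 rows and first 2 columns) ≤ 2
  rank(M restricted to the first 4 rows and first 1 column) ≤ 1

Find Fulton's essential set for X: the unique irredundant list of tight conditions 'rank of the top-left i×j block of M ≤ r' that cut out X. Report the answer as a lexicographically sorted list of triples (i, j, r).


Recovering R(i,j) via the rank-extension bound from the 21 conditions:

  i=1: 1, 1, 1, 1, 1, 1, 1, 1
  i=2: 1, 1, 2, 2, 2, 2, 2, 2
  i=3: 1, 1, 2, 2, 3, 3, 3, 3
  i=4: 1, 1, 2, 2, 3, 3, 3, 4
  i=5: 1, 2, 3, 3, 4, 4, 4, 5
  i=6: 1, 2, 3, 3, 4, 5, 5, 6
  i=7: 1, 2, 3, 4, 5, 6, 6, 7
  i=8: 1, 2, 3, 4, 5, 6, 7, 8

giving w = (1, 3, 5, 8, 2, 6, 4, 7) via Δ²R.

Fulton essential set (4 of the 8 Rothe cells):

[(4, 2, 1), (4, 4, 2), (4, 7, 3), (6, 4, 3)]


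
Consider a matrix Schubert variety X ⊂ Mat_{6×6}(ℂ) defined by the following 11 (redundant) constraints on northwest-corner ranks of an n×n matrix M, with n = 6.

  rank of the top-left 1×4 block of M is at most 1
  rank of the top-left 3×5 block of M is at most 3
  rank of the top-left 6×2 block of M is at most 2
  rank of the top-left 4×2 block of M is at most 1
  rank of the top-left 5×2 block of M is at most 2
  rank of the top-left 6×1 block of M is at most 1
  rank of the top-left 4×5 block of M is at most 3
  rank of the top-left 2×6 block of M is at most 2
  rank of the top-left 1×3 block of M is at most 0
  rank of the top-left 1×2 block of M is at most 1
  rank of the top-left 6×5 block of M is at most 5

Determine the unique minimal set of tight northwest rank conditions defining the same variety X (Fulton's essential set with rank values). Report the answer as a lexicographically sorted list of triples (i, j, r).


Recovering R(i,j) via the rank-extension bound from the 11 conditions:

  row 1: 0  0  0  1  1  1
  row 2: 1  1  1  2  2  2
  row 3: 1  1  2  3  3  3
  row 4: 1  1  2  3  3  4
  row 5: 1  2  3  4  4  5
  row 6: 1  2  3  4  5  6

giving w = (4, 1, 3, 6, 2, 5) via Δ²R.

ℓ(w)=6; the 3 essential cells (i,j,r):

[(1, 3, 0), (4, 2, 1), (4, 5, 3)]


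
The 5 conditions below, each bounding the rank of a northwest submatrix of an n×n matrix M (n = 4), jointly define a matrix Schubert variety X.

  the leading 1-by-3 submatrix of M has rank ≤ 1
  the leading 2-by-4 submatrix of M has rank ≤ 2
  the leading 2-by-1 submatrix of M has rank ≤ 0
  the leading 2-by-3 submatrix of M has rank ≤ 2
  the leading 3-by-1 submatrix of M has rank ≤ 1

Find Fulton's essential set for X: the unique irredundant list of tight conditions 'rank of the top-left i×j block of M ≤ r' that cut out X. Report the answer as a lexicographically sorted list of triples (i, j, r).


Computing R[i][j] = min implied NW-rank bound (n=4, 5 conditions):

  0, 1, 1, 1
  0, 1, 2, 2
  1, 2, 3, 3
  1, 2, 3, 4

the unique w with this rank table is (2, 3, 1, 4).

1 SE-corner of the 2-cell Rothe diagram gives Ess(w):

[(2, 1, 0)]


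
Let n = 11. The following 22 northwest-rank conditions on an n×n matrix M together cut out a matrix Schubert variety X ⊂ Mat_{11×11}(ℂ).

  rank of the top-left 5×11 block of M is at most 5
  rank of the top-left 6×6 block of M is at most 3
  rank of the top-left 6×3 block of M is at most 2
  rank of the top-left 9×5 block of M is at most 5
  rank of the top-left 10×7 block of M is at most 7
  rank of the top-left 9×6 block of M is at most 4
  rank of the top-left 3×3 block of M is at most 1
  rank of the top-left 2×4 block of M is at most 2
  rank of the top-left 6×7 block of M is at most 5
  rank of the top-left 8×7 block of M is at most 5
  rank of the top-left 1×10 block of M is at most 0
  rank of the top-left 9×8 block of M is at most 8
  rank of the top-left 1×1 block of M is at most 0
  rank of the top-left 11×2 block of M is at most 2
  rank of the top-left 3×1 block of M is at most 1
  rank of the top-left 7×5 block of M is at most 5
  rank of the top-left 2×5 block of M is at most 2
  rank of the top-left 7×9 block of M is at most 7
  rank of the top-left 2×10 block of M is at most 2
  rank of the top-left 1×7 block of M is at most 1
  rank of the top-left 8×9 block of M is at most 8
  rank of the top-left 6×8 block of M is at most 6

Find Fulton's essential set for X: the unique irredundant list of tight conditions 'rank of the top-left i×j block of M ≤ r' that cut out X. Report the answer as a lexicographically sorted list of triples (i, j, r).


Computing R[i][j] = min implied NW-rank bound (n=11, 22 conditions):

  R[1]: 0  0  0  0  0  0  0  0  0  0  1
  R[2]: 1  1  1  1  1  1  1  1  1  1  2
  R[3]: 1  1  1  2  2  2  2  2  2  2  3
  R[4]: 1  2  2  3  3  3  3  3  3  3  4
  R[5]: 1  2  2  3  3  3  4  4  4  4  5
  R[6]: 1  2  2  3  3  3  4  5  5  5  6
  R[7]: 1  2  3  4  4  4  5  6  6  6  7
  R[8]: 1  2  3  4  4  4  5  6  7  7  8
  R[9]: 1  2  3  4  4  4  5  6  7  8  9
  R[10]: 1  2  3  4  5  5  6  7  8  9  10
  R[11]: 1  2  3  4  5  6  7  8  9  10  11

the unique w with this rank table is (11, 1, 4, 2, 7, 8, 3, 9, 10, 5, 6).

ℓ(w)=22; the 5 essential cells (i,j,r):

[(1, 10, 0), (3, 3, 1), (6, 3, 2), (6, 6, 3), (9, 6, 4)]


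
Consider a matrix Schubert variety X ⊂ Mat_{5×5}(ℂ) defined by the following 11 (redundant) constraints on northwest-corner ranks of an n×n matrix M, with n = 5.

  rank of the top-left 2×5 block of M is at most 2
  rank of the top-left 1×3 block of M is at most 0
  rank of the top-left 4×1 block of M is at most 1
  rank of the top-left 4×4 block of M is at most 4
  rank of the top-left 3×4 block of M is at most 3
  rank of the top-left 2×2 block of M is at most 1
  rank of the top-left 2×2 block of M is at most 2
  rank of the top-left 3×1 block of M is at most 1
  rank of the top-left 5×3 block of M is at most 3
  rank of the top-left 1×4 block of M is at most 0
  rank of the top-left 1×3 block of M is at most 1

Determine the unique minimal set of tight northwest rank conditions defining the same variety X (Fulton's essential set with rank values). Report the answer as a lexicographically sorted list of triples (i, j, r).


Computing R[i][j] = min implied NW-rank bound (n=5, 11 conditions):

  R[1]: 0 0 0 0 1
  R[2]: 1 1 1 1 2
  R[3]: 1 2 2 2 3
  R[4]: 1 2 3 3 4
  R[5]: 1 2 3 4 5

the unique w with this rank table is (5, 1, 2, 3, 4).

D(w) has 4 cells with 1 SE-corner; essential set:

[(1, 4, 0)]


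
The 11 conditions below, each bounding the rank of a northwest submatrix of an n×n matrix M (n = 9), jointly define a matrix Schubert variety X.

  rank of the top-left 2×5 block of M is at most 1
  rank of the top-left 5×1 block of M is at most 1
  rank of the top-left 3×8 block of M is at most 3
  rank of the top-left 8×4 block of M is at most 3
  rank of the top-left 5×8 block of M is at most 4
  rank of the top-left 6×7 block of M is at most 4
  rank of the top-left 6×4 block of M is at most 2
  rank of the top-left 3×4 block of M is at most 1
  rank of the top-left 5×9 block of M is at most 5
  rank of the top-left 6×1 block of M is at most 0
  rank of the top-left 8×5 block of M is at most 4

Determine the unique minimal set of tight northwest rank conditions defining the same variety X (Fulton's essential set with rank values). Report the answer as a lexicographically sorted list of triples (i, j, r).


Reconstructing r_w from the 11 given conditions:

  R[1]: 0 1 1 1 1 1 1 1 1
  R[2]: 0 1 1 1 1 2 2 2 2
  R[3]: 0 1 1 1 2 3 3 3 3
  R[4]: 0 1 2 2 3 4 4 4 4
  R[5]: 0 1 2 2 3 4 4 4 5
  R[6]: 0 1 2 2 3 4 4 5 6
  R[7]: 1 2 3 3 4 5 5 6 7
  R[8]: 1 2 3 3 4 5 6 7 8
  R[9]: 1 2 3 4 5 6 7 8 9

reading off 1-entries of Δ²R: w = (2, 6, 5, 3, 9, 8, 1, 7, 4).

Fulton essential set (7 of the 17 Rothe cells):

[(2, 5, 1), (3, 4, 1), (5, 8, 4), (6, 1, 0), (6, 4, 2), (6, 7, 4), (8, 4, 3)]


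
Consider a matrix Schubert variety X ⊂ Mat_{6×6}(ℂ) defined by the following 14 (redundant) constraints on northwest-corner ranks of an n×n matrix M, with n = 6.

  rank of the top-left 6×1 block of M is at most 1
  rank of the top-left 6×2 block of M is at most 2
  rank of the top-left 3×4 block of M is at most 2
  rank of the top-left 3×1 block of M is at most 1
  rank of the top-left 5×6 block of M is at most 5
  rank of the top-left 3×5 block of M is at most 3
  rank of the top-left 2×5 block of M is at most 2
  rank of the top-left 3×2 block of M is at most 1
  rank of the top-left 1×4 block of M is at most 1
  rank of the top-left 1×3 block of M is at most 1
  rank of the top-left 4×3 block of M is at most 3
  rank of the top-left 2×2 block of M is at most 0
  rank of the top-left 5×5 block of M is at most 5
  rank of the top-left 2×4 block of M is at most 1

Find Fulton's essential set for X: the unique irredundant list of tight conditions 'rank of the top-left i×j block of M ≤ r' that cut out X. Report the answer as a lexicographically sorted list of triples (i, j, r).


Propagating the 14 rank bounds to every northwest block:

  i=1: 0  0  1  1  1  1
  i=2: 0  0  1  1  2  2
  i=3: 1  1  2  2  3  3
  i=4: 1  2  3  3  4  4
  i=5: 1  2  3  4  5  5
  i=6: 1  2  3  4  5  6

the unique w with this rank table is (3, 5, 1, 2, 4, 6).

D(w) has 5 cells with 2 SE-corners; essential set:

[(2, 2, 0), (2, 4, 1)]


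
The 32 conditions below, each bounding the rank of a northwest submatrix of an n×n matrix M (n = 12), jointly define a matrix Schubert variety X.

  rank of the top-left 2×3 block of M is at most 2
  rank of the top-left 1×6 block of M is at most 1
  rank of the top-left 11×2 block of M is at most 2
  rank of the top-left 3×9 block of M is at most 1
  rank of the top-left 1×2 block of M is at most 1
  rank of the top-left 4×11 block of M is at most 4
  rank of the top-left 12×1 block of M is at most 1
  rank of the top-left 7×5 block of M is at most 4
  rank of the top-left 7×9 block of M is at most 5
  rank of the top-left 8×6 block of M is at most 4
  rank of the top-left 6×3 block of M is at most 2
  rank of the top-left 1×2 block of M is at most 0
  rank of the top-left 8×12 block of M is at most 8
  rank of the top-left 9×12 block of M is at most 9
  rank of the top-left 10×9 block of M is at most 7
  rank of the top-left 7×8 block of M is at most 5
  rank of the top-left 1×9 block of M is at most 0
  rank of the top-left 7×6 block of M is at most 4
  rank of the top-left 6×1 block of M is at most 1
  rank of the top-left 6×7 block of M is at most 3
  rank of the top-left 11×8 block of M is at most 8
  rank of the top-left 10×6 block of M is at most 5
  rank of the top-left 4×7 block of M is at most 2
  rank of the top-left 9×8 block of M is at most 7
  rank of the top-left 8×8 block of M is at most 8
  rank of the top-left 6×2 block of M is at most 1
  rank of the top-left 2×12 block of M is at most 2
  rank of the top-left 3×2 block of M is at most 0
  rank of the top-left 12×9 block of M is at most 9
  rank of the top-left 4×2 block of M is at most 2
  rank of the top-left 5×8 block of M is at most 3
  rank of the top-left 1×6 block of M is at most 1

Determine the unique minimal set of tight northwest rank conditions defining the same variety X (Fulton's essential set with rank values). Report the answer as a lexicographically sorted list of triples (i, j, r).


The tightest implied rank at each (i,j), from the 32 conditions:

  i=1: 0 | 0 | 0 | 0 | 0 | 0 | 0 | 0 | 0 | 1 | 1 | 1
  i=2: 0 | 0 | 1 | 1 | 1 | 1 | 1 | 1 | 1 | 2 | 2 | 2
  i=3: 0 | 0 | 1 | 1 | 1 | 1 | 1 | 1 | 1 | 2 | 3 | 3
  i=4: 1 | 1 | 2 | 2 | 2 | 2 | 2 | 2 | 2 | 3 | 4 | 4
  i=5: 1 | 1 | 2 | 3 | 3 | 3 | 3 | 3 | 3 | 4 | 5 | 5
  i=6: 1 | 1 | 2 | 3 | 3 | 3 | 3 | 4 | 4 | 5 | 6 | 6
  i=7: 1 | 2 | 3 | 4 | 4 | 4 | 4 | 5 | 5 | 6 | 7 | 7
  i=8: 1 | 2 | 3 | 4 | 4 | 4 | 5 | 6 | 6 | 7 | 8 | 8
  i=9: 1 | 2 | 3 | 4 | 5 | 5 | 6 | 7 | 7 | 8 | 9 | 9
  i=10: 1 | 2 | 3 | 4 | 5 | 5 | 6 | 7 | 7 | 8 | 9 | 10
  i=11: 1 | 2 | 3 | 4 | 5 | 6 | 7 | 8 | 8 | 9 | 10 | 11
  i=12: 1 | 2 | 3 | 4 | 5 | 6 | 7 | 8 | 9 | 10 | 11 | 12

giving w = (10, 3, 11, 1, 4, 8, 2, 7, 5, 12, 6, 9) via Δ²R.

Rothe diagram D(w) (28 cells), 8 SE-corners (essential conditions):

[(1, 9, 0), (3, 2, 0), (3, 9, 1), (6, 2, 1), (6, 7, 3), (8, 6, 4), (10, 6, 5), (10, 9, 7)]


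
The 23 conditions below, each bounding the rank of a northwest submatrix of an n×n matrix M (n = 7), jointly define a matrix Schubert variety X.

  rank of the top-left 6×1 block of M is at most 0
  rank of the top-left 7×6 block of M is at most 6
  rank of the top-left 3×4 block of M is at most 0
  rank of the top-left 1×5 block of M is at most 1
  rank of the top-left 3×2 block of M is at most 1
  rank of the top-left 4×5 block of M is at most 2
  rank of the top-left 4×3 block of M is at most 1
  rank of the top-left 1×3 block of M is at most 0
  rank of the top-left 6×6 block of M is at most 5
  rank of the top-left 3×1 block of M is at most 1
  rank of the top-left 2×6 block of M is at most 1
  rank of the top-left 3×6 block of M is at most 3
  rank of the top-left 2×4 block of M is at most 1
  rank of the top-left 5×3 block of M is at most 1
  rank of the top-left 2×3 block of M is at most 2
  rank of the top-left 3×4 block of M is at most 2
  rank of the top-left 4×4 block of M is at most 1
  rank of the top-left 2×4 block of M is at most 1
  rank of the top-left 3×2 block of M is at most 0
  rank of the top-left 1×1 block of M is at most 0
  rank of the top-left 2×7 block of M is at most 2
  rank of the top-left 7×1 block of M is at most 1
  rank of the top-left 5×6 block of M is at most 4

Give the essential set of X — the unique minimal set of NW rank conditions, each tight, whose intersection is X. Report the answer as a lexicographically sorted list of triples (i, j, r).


Propagating the 23 rank bounds to every northwest block:

  R[1]: 0 | 0 | 0 | 0 | 1 | 1 | 1
  R[2]: 0 | 0 | 0 | 0 | 1 | 1 | 2
  R[3]: 0 | 0 | 0 | 0 | 1 | 2 | 3
  R[4]: 0 | 1 | 1 | 1 | 2 | 3 | 4
  R[5]: 0 | 1 | 1 | 2 | 3 | 4 | 5
  R[6]: 0 | 1 | 2 | 3 | 4 | 5 | 6
  R[7]: 1 | 2 | 3 | 4 | 5 | 6 | 7

hence w(1..7) = (5, 7, 6, 2, 4, 3, 1).

|D(w)|=17, |Ess(w)|=4:

[(2, 6, 1), (3, 4, 0), (5, 3, 1), (6, 1, 0)]


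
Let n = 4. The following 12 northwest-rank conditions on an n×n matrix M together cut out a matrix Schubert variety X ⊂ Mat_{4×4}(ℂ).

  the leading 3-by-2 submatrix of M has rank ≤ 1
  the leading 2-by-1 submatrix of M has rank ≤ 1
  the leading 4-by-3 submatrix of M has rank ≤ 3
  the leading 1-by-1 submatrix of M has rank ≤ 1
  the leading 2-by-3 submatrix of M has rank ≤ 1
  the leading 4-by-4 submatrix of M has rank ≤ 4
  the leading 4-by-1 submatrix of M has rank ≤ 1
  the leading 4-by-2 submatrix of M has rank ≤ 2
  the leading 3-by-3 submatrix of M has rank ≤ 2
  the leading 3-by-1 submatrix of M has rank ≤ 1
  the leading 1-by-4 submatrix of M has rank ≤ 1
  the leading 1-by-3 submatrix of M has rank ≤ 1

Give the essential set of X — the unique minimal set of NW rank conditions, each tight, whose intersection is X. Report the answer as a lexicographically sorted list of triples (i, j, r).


Computing R[i][j] = min implied NW-rank bound (n=4, 12 conditions):

  1, 1, 1, 1
  1, 1, 1, 2
  1, 1, 2, 3
  1, 2, 3, 4

second differences of R give the permutation w = (1, 4, 3, 2).

Rothe diagram D(w) (3 cells), 2 SE-corners (essential conditions):

[(2, 3, 1), (3, 2, 1)]


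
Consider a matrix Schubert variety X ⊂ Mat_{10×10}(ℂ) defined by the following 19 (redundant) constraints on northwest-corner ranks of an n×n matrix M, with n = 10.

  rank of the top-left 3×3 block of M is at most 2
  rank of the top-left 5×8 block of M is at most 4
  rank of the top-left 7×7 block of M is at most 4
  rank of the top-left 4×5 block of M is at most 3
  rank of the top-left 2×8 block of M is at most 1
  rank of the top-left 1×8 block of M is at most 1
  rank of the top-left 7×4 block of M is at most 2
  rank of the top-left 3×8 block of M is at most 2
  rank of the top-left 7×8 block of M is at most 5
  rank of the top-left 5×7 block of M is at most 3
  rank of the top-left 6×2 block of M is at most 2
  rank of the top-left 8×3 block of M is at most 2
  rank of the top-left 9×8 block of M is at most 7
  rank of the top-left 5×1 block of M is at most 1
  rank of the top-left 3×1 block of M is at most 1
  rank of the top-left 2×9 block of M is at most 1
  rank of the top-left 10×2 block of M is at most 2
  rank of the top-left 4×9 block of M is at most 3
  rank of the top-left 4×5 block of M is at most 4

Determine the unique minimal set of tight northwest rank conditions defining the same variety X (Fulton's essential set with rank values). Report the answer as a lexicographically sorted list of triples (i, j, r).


Reconstructing r_w from the 19 given conditions:

  R[1]: 1, 1, 1, 1, 1, 1, 1, 1, 1, 1
  R[2]: 1, 1, 1, 1, 1, 1, 1, 1, 1, 2
  R[3]: 1, 2, 2, 2, 2, 2, 2, 2, 2, 3
  R[4]: 1, 2, 2, 2, 3, 3, 3, 3, 3, 4
  R[5]: 1, 2, 2, 2, 3, 3, 3, 4, 4, 5
  R[6]: 1, 2, 2, 2, 3, 4, 4, 5, 5, 6
  R[7]: 1, 2, 2, 2, 3, 4, 4, 5, 6, 7
  R[8]: 1, 2, 2, 3, 4, 5, 5, 6, 7, 8
  R[9]: 1, 2, 3, 4, 5, 6, 6, 7, 8, 9
  R[10]: 1, 2, 3, 4, 5, 6, 7, 8, 9, 10

reading off 1-entries of Δ²R: w = (1, 10, 2, 5, 8, 6, 9, 4, 3, 7).

Rothe diagram D(w) (20 cells), 5 SE-corners (essential conditions):

[(2, 9, 1), (5, 7, 3), (7, 4, 2), (7, 7, 4), (8, 3, 2)]


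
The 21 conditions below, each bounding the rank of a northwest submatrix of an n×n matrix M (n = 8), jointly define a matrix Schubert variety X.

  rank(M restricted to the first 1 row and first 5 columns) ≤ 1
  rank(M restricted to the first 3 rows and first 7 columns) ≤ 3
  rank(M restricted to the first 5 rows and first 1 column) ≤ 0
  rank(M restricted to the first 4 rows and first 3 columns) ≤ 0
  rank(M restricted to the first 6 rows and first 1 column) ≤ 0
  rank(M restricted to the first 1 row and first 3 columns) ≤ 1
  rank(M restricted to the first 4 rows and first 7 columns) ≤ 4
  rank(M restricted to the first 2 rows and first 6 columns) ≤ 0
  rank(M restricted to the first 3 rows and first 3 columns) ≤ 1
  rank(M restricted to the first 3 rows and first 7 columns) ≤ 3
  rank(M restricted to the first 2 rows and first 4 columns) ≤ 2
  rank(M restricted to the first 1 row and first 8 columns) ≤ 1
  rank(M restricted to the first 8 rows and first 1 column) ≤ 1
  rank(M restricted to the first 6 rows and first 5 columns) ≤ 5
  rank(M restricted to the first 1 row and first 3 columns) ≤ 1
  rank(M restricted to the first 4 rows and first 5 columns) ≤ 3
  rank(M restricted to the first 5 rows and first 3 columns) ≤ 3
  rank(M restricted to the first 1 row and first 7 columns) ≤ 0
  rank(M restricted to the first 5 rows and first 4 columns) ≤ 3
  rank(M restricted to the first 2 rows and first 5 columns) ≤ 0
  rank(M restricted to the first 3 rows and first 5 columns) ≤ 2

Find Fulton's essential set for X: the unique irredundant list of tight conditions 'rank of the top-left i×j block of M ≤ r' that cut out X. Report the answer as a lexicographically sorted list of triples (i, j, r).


Reconstructing r_w from the 21 given conditions:

  row 1: 0, 0, 0, 0, 0, 0, 0, 1
  row 2: 0, 0, 0, 0, 0, 0, 1, 2
  row 3: 0, 0, 0, 1, 1, 1, 2, 3
  row 4: 0, 0, 0, 1, 2, 2, 3, 4
  row 5: 0, 1, 1, 2, 3, 3, 4, 5
  row 6: 0, 1, 2, 3, 4, 4, 5, 6
  row 7: 1, 2, 3, 4, 5, 5, 6, 7
  row 8: 1, 2, 3, 4, 5, 6, 7, 8

hence w(1..8) = (8, 7, 4, 5, 2, 3, 1, 6).

4 SE-corners of the 21-cell Rothe diagram give Ess(w):

[(1, 7, 0), (2, 6, 0), (4, 3, 0), (6, 1, 0)]


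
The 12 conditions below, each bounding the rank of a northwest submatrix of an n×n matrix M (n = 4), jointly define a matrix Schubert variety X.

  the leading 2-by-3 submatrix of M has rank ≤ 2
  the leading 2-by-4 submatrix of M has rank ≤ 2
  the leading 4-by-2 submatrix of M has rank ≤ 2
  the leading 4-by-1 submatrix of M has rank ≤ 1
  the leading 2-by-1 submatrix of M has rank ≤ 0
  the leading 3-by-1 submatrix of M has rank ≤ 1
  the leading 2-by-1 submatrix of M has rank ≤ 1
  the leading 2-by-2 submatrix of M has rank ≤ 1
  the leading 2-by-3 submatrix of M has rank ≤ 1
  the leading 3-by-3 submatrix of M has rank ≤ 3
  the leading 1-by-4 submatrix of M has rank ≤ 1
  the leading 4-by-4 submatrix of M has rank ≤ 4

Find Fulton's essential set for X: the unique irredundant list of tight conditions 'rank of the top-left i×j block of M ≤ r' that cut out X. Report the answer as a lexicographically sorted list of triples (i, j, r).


Recovering R(i,j) via the rank-extension bound from the 12 conditions:

  R[1]: 0  1  1  1
  R[2]: 0  1  1  2
  R[3]: 1  2  2  3
  R[4]: 1  2  3  4

reading off 1-entries of Δ²R: w = (2, 4, 1, 3).

Fulton essential set (2 of the 3 Rothe cells):

[(2, 1, 0), (2, 3, 1)]


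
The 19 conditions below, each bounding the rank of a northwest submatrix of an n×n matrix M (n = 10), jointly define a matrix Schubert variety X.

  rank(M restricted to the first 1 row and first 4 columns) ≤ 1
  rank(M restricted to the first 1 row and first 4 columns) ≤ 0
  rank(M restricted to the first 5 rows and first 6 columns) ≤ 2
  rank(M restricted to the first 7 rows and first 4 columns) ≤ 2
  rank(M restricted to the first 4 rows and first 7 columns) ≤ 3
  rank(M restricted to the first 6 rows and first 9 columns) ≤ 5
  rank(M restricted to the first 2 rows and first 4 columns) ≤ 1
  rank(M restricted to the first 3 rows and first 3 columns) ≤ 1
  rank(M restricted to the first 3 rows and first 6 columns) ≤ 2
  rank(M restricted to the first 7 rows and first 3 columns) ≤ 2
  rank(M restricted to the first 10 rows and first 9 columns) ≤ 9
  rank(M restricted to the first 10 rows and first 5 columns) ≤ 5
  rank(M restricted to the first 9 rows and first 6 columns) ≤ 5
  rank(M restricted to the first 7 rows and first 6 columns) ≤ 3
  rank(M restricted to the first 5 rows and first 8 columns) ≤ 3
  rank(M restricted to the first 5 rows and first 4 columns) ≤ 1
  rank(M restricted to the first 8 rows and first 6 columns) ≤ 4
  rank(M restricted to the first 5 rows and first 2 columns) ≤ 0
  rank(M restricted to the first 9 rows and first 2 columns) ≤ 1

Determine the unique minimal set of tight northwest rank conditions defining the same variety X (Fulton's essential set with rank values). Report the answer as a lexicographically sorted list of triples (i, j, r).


Computing R[i][j] = min implied NW-rank bound (n=10, 19 conditions):

  i=1: 0, 0, 0, 0, 1, 1, 1, 1, 1, 1
  i=2: 0, 0, 1, 1, 2, 2, 2, 2, 2, 2
  i=3: 0, 0, 1, 1, 2, 2, 3, 3, 3, 3
  i=4: 0, 0, 1, 1, 2, 2, 3, 3, 4, 4
  i=5: 0, 0, 1, 1, 2, 2, 3, 3, 4, 5
  i=6: 1, 1, 2, 2, 3, 3, 4, 4, 5, 6
  i=7: 1, 1, 2, 2, 3, 3, 4, 5, 6, 7
  i=8: 1, 1, 2, 3, 4, 4, 5, 6, 7, 8
  i=9: 1, 1, 2, 3, 4, 5, 6, 7, 8, 9
  i=10: 1, 2, 3, 4, 5, 6, 7, 8, 9, 10

hence w(1..10) = (5, 3, 7, 9, 10, 1, 8, 4, 6, 2).

D(w) has 25 cells with 8 SE-corners; essential set:

[(1, 4, 0), (5, 2, 0), (5, 4, 1), (5, 6, 2), (5, 8, 3), (7, 4, 2), (7, 6, 3), (9, 2, 1)]
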